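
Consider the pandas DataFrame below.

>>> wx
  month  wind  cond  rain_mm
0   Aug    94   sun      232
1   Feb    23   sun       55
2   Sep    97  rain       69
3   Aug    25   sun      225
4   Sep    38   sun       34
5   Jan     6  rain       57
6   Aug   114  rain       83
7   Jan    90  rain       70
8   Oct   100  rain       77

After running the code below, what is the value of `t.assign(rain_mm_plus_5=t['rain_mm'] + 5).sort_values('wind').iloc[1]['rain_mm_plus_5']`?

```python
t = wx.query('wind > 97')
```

88

filter rows where wind > 97:
  month  wind  cond  rain_mm
6   Aug   114  rain       83
8   Oct   100  rain       77
add column rain_mm_plus_5 = t['rain_mm'] + 5:
  month  wind  cond  rain_mm  rain_mm_plus_5
6   Aug   114  rain       83              88
8   Oct   100  rain       77              82
sort by wind:
  month  wind  cond  rain_mm  rain_mm_plus_5
8   Oct   100  rain       77              82
6   Aug   114  rain       83              88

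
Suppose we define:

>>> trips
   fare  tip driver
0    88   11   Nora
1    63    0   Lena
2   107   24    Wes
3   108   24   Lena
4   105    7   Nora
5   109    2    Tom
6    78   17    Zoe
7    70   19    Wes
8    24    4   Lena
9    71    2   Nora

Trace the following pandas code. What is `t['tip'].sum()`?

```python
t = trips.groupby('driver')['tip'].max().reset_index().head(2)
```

35

group by driver, max of tip:
driver
Lena    24
Nora    11
Tom      2
Wes     24
Zoe     17
Name: tip, dtype: int64
reset_index():
  driver  tip
0   Lena   24
1   Nora   11
2    Tom    2
3    Wes   24
4    Zoe   17
take first 2 rows:
  driver  tip
0   Lena   24
1   Nora   11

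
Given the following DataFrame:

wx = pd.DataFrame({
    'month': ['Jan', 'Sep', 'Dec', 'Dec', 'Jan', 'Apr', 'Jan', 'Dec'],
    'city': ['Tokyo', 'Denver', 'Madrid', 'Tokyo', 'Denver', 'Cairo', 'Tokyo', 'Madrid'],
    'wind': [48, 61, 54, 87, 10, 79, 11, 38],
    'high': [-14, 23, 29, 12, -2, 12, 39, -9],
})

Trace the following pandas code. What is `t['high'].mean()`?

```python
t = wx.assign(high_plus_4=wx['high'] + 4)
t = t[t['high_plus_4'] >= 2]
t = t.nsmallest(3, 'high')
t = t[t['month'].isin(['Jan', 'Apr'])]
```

5.0

add column high_plus_4 = wx['high'] + 4:
  month    city  wind  high  high_plus_4
0   Jan   Tokyo    48   -14          -10
1   Sep  Denver    61    23           27
2   Dec  Madrid    54    29           33
3   Dec   Tokyo    87    12           16
4   Jan  Denver    10    -2            2
5   Apr   Cairo    79    12           16
6   Jan   Tokyo    11    39           43
7   Dec  Madrid    38    -9           -5
filter rows where high_plus_4 >= 2:
  month    city  wind  high  high_plus_4
1   Sep  Denver    61    23           27
2   Dec  Madrid    54    29           33
3   Dec   Tokyo    87    12           16
4   Jan  Denver    10    -2            2
5   Apr   Cairo    79    12           16
6   Jan   Tokyo    11    39           43
take 3 rows with smallest high:
  month    city  wind  high  high_plus_4
4   Jan  Denver    10    -2            2
3   Dec   Tokyo    87    12           16
5   Apr   Cairo    79    12           16
filter rows where month in ['Jan', 'Apr']:
  month    city  wind  high  high_plus_4
4   Jan  Denver    10    -2            2
5   Apr   Cairo    79    12           16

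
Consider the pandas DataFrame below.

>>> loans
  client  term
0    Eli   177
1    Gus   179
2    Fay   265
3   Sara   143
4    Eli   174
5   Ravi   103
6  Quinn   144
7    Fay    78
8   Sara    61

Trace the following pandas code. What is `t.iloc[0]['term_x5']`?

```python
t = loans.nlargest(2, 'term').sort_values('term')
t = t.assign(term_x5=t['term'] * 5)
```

895

take 2 rows with largest term:
  client  term
2    Fay   265
1    Gus   179
sort by term:
  client  term
1    Gus   179
2    Fay   265
add column term_x5 = t['term'] * 5:
  client  term  term_x5
1    Gus   179      895
2    Fay   265     1325
Reading off the value at position 0, column 'term_x5', we get 895.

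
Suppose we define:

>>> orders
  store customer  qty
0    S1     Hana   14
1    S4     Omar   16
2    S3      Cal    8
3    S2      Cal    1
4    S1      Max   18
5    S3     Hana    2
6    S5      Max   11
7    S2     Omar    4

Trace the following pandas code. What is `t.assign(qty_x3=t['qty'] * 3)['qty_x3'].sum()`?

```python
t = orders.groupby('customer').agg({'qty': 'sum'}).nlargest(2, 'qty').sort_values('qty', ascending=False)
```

group by customer, sum of qty:
          qty
customer     
Cal         9
Hana       16
Max        29
Omar       20
take 2 rows with largest qty:
          qty
customer     
Max        29
Omar       20
sort by qty descending:
          qty
customer     
Max        29
Omar       20
add column qty_x3 = t['qty'] * 3:
          qty  qty_x3
customer             
Max        29      87
Omar       20      60

147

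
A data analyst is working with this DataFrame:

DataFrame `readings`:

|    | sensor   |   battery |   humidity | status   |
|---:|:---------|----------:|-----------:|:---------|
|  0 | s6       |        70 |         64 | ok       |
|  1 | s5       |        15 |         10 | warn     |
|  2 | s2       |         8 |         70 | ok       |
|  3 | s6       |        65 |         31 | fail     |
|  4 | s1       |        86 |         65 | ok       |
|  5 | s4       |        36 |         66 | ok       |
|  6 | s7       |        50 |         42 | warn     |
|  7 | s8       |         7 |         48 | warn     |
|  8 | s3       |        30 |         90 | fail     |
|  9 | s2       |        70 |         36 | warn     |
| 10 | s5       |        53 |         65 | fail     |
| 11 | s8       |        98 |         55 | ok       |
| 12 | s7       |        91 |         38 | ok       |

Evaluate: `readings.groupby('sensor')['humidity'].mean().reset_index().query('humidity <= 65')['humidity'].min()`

37.5

group by sensor, mean of humidity:
sensor
s1    65.0
s2    53.0
s3    90.0
s4    66.0
s5    37.5
s6    47.5
s7    40.0
s8    51.5
Name: humidity, dtype: float64
reset_index():
  sensor  humidity
0     s1      65.0
1     s2      53.0
2     s3      90.0
3     s4      66.0
4     s5      37.5
5     s6      47.5
6     s7      40.0
7     s8      51.5
filter rows where humidity <= 65:
  sensor  humidity
0     s1      65.0
1     s2      53.0
4     s5      37.5
5     s6      47.5
6     s7      40.0
7     s8      51.5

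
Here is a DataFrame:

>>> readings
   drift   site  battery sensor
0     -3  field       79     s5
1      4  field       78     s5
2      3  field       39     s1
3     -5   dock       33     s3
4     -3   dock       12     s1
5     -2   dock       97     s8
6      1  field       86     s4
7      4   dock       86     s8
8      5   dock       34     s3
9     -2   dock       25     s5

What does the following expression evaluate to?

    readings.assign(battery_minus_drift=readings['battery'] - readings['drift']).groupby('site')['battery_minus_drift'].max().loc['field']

add column battery_minus_drift = readings['battery'] - readings['drift']:
   drift   site  battery sensor  battery_minus_drift
0     -3  field       79     s5                   82
1      4  field       78     s5                   74
2      3  field       39     s1                   36
3     -5   dock       33     s3                   38
4     -3   dock       12     s1                   15
5     -2   dock       97     s8                   99
6      1  field       86     s4                   85
7      4   dock       86     s8                   82
8      5   dock       34     s3                   29
9     -2   dock       25     s5                   27
group by site, max of battery_minus_drift:
site
dock     99
field    85
Name: battery_minus_drift, dtype: int64

85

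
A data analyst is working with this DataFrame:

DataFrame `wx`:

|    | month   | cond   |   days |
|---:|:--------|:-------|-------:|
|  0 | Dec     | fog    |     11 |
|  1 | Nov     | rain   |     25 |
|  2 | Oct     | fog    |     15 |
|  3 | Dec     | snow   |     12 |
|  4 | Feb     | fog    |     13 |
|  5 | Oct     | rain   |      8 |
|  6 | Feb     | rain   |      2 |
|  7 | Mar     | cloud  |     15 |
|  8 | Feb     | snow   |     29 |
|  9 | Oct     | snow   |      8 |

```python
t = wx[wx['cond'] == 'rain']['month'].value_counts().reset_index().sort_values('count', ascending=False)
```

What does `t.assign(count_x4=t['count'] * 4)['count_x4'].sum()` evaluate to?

filter rows where cond == 'rain':
  month  cond  days
1   Nov  rain    25
5   Oct  rain     8
6   Feb  rain     2
value_counts of month:
month
Nov    1
Oct    1
Feb    1
Name: count, dtype: int64
reset_index():
  month  count
0   Nov      1
1   Oct      1
2   Feb      1
sort by count descending:
  month  count
0   Nov      1
1   Oct      1
2   Feb      1
add column count_x4 = t['count'] * 4:
  month  count  count_x4
0   Nov      1         4
1   Oct      1         4
2   Feb      1         4
Reading off the sum of column 'count_x4', we get 12.

12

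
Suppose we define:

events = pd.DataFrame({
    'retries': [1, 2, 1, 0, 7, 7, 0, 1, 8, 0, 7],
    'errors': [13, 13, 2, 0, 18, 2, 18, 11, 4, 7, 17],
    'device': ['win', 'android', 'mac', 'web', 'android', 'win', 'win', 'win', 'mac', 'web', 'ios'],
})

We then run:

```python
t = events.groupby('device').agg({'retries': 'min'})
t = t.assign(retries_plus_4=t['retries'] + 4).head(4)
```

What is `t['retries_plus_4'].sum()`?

group by device, min of retries:
         retries
device          
android        2
ios            7
mac            1
web            0
win            0
add column retries_plus_4 = t['retries'] + 4:
         retries  retries_plus_4
device                          
android        2               6
ios            7              11
mac            1               5
web            0               4
win            0               4
take first 4 rows:
         retries  retries_plus_4
device                          
android        2               6
ios            7              11
mac            1               5
web            0               4

26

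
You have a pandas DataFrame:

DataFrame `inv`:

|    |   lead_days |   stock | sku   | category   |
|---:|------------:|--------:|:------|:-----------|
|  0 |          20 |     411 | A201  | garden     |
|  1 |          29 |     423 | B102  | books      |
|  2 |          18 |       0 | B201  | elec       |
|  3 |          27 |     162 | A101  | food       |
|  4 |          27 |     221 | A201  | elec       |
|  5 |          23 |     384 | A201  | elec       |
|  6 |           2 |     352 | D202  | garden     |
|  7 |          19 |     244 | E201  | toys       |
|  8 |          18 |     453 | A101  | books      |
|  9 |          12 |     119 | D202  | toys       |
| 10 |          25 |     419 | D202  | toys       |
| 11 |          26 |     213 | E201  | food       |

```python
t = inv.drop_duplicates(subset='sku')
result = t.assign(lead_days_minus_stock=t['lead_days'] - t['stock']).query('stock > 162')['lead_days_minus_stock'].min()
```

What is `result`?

drop duplicate sku (keep=first):
   lead_days  stock   sku category
0         20    411  A201   garden
1         29    423  B102    books
2         18      0  B201     elec
3         27    162  A101     food
6          2    352  D202   garden
7         19    244  E201     toys
add column lead_days_minus_stock = t['lead_days'] - t['stock']:
   lead_days  stock   sku category  lead_days_minus_stock
0         20    411  A201   garden                   -391
1         29    423  B102    books                   -394
2         18      0  B201     elec                     18
3         27    162  A101     food                   -135
6          2    352  D202   garden                   -350
7         19    244  E201     toys                   -225
filter rows where stock > 162:
   lead_days  stock   sku category  lead_days_minus_stock
0         20    411  A201   garden                   -391
1         29    423  B102    books                   -394
6          2    352  D202   garden                   -350
7         19    244  E201     toys                   -225
The min of column 'lead_days_minus_stock' is -394.

-394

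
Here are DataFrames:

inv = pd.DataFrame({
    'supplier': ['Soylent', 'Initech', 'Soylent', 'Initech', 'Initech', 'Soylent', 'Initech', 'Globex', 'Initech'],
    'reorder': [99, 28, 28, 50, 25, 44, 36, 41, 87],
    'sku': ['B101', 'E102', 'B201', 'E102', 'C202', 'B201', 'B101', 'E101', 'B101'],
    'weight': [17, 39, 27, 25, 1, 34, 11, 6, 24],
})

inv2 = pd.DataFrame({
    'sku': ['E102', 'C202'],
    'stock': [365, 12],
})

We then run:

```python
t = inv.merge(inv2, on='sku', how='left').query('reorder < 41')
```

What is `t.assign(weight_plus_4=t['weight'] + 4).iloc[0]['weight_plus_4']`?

merge on 'sku' (how='left') → 9 rows:
  supplier  reorder   sku  weight  stock
0  Soylent       99  B101      17    NaN
1  Initech       28  E102      39  365.0
2  Soylent       28  B201      27    NaN
3  Initech       50  E102      25  365.0
4  Initech       25  C202       1   12.0
5  Soylent       44  B201      34    NaN
6  Initech       36  B101      11    NaN
7   Globex       41  E101       6    NaN
8  Initech       87  B101      24    NaN
filter rows where reorder < 41:
  supplier  reorder   sku  weight  stock
1  Initech       28  E102      39  365.0
2  Soylent       28  B201      27    NaN
4  Initech       25  C202       1   12.0
6  Initech       36  B101      11    NaN
add column weight_plus_4 = t['weight'] + 4:
  supplier  reorder   sku  weight  stock  weight_plus_4
1  Initech       28  E102      39  365.0             43
2  Soylent       28  B201      27    NaN             31
4  Initech       25  C202       1   12.0              5
6  Initech       36  B101      11    NaN             15
Reading off the value at position 0, column 'weight_plus_4', we get 43.

43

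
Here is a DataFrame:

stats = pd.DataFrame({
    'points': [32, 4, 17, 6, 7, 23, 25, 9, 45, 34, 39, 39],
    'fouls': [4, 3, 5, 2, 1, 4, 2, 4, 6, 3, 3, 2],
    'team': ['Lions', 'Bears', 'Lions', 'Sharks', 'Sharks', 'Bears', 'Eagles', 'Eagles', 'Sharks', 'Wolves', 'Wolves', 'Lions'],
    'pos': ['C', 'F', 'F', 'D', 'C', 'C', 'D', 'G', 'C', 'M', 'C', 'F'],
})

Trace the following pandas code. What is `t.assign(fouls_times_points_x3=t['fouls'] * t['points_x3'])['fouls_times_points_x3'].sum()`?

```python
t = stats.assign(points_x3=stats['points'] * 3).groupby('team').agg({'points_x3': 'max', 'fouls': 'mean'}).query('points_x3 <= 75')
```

466.5

add column points_x3 = stats['points'] * 3:
    points  fouls    team pos  points_x3
0       32      4   Lions   C         96
1        4      3   Bears   F         12
2       17      5   Lions   F         51
3        6      2  Sharks   D         18
4        7      1  Sharks   C         21
5       23      4   Bears   C         69
6       25      2  Eagles   D         75
7        9      4  Eagles   G         27
8       45      6  Sharks   C        135
9       34      3  Wolves   M        102
10      39      3  Wolves   C        117
11      39      2   Lions   F        117
group by team: max(points_x3), mean(fouls):
        points_x3     fouls
team                       
Bears          69  3.500000
Eagles         75  3.000000
Lions         117  3.666667
Sharks        135  3.000000
Wolves        117  3.000000
filter rows where points_x3 <= 75:
        points_x3  fouls
team                    
Bears          69    3.5
Eagles         75    3.0
add column fouls_times_points_x3 = t['fouls'] * t['points_x3']:
        points_x3  fouls  fouls_times_points_x3
team                                           
Bears          69    3.5                  241.5
Eagles         75    3.0                  225.0
Finally, sum of column 'fouls_times_points_x3' = 466.5.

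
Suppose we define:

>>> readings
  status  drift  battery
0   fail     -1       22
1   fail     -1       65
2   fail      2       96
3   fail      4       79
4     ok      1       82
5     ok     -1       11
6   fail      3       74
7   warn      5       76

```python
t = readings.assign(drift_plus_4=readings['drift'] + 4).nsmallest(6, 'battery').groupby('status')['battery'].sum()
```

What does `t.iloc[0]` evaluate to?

240

add column drift_plus_4 = readings['drift'] + 4:
  status  drift  battery  drift_plus_4
0   fail     -1       22             3
1   fail     -1       65             3
2   fail      2       96             6
3   fail      4       79             8
4     ok      1       82             5
5     ok     -1       11             3
6   fail      3       74             7
7   warn      5       76             9
take 6 rows with smallest battery:
  status  drift  battery  drift_plus_4
5     ok     -1       11             3
0   fail     -1       22             3
1   fail     -1       65             3
6   fail      3       74             7
7   warn      5       76             9
3   fail      4       79             8
group by status, sum of battery:
status
fail    240
ok       11
warn     76
Name: battery, dtype: int64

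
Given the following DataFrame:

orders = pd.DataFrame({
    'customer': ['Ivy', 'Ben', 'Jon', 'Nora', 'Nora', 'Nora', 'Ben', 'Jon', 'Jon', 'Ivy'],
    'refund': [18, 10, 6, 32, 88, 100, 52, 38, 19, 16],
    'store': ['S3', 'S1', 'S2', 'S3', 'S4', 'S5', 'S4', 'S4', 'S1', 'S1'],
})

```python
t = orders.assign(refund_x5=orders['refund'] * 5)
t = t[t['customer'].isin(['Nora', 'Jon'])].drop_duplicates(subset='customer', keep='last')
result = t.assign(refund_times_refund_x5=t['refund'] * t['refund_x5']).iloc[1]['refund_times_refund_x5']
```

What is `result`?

1805

add column refund_x5 = orders['refund'] * 5:
  customer  refund store  refund_x5
0      Ivy      18    S3         90
1      Ben      10    S1         50
2      Jon       6    S2         30
3     Nora      32    S3        160
4     Nora      88    S4        440
5     Nora     100    S5        500
6      Ben      52    S4        260
7      Jon      38    S4        190
8      Jon      19    S1         95
9      Ivy      16    S1         80
filter rows where customer in ['Nora', 'Jon']:
  customer  refund store  refund_x5
2      Jon       6    S2         30
3     Nora      32    S3        160
4     Nora      88    S4        440
5     Nora     100    S5        500
7      Jon      38    S4        190
8      Jon      19    S1         95
drop duplicate customer (keep=last):
  customer  refund store  refund_x5
5     Nora     100    S5        500
8      Jon      19    S1         95
add column refund_times_refund_x5 = t['refund'] * t['refund_x5']:
  customer  refund store  refund_x5  refund_times_refund_x5
5     Nora     100    S5        500                   50000
8      Jon      19    S1         95                    1805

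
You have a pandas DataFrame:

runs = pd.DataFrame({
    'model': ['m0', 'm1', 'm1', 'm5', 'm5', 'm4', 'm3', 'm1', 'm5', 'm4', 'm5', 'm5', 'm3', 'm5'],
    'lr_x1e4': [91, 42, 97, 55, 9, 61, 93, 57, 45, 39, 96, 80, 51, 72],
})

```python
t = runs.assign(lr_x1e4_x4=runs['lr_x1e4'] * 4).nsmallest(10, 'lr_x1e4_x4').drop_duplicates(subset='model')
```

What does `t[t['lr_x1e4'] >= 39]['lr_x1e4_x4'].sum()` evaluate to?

add column lr_x1e4_x4 = runs['lr_x1e4'] * 4:
   model  lr_x1e4  lr_x1e4_x4
0     m0       91         364
1     m1       42         168
2     m1       97         388
3     m5       55         220
4     m5        9          36
5     m4       61         244
6     m3       93         372
7     m1       57         228
8     m5       45         180
9     m4       39         156
10    m5       96         384
11    m5       80         320
12    m3       51         204
13    m5       72         288
take 10 rows with smallest lr_x1e4_x4:
   model  lr_x1e4  lr_x1e4_x4
4     m5        9          36
9     m4       39         156
1     m1       42         168
8     m5       45         180
12    m3       51         204
3     m5       55         220
7     m1       57         228
5     m4       61         244
13    m5       72         288
11    m5       80         320
drop duplicate model (keep=first):
   model  lr_x1e4  lr_x1e4_x4
4     m5        9          36
9     m4       39         156
1     m1       42         168
12    m3       51         204
filter rows where lr_x1e4 >= 39:
   model  lr_x1e4  lr_x1e4_x4
9     m4       39         156
1     m1       42         168
12    m3       51         204
Hence 528.

528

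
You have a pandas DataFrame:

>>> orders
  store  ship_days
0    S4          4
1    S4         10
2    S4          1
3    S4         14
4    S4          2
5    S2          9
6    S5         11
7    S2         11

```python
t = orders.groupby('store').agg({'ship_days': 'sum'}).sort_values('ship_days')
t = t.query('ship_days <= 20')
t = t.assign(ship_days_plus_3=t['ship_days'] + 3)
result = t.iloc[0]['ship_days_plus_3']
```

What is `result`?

14

group by store, sum of ship_days:
       ship_days
store           
S2            20
S4            31
S5            11
sort by ship_days:
       ship_days
store           
S5            11
S2            20
S4            31
filter rows where ship_days <= 20:
       ship_days
store           
S5            11
S2            20
add column ship_days_plus_3 = t['ship_days'] + 3:
       ship_days  ship_days_plus_3
store                             
S5            11                14
S2            20                23
Taking the value at position 0, column 'ship_days_plus_3' gives 14.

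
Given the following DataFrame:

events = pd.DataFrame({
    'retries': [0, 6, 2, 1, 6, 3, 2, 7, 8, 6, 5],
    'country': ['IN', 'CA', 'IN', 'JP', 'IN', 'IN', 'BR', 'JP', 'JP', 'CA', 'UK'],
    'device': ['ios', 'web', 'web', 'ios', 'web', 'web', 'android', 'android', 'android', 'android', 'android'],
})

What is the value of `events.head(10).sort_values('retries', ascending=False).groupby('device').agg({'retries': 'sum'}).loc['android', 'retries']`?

take first 10 rows:
   retries country   device
0        0      IN      ios
1        6      CA      web
2        2      IN      web
3        1      JP      ios
4        6      IN      web
5        3      IN      web
6        2      BR  android
7        7      JP  android
8        8      JP  android
9        6      CA  android
sort by retries descending:
   retries country   device
8        8      JP  android
7        7      JP  android
1        6      CA      web
4        6      IN      web
9        6      CA  android
5        3      IN      web
2        2      IN      web
6        2      BR  android
3        1      JP      ios
0        0      IN      ios
group by device, sum of retries:
         retries
device          
android       23
ios            1
web           17

23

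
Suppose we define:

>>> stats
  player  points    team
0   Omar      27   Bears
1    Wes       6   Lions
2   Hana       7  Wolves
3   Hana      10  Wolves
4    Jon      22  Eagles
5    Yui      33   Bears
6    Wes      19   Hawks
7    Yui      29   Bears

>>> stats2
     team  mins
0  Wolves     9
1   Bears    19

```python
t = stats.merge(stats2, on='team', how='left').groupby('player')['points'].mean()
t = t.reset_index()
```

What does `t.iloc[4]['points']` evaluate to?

31.0

merge on 'team' (how='left') → 8 rows:
  player  points    team  mins
0   Omar      27   Bears  19.0
1    Wes       6   Lions   NaN
2   Hana       7  Wolves   9.0
3   Hana      10  Wolves   9.0
4    Jon      22  Eagles   NaN
5    Yui      33   Bears  19.0
6    Wes      19   Hawks   NaN
7    Yui      29   Bears  19.0
group by player, mean of points:
player
Hana     8.5
Jon     22.0
Omar    27.0
Wes     12.5
Yui     31.0
Name: points, dtype: float64
reset_index():
  player  points
0   Hana     8.5
1    Jon    22.0
2   Omar    27.0
3    Wes    12.5
4    Yui    31.0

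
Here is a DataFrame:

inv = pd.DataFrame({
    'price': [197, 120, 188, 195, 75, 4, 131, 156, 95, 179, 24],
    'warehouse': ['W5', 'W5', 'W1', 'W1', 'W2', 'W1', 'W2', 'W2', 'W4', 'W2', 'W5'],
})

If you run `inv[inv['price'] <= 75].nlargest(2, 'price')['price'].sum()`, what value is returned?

99

filter rows where price <= 75:
    price warehouse
4      75        W2
5       4        W1
10     24        W5
take 2 rows with largest price:
    price warehouse
4      75        W2
10     24        W5
sum of column 'price' → 99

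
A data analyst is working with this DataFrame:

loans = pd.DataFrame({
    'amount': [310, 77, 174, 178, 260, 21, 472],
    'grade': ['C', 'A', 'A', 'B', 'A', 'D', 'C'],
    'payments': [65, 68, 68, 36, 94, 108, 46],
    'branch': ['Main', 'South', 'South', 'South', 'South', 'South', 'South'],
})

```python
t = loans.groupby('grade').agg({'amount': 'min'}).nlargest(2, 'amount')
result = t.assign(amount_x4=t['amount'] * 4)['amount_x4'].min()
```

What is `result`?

712

group by grade, min of amount:
       amount
grade        
A          77
B         178
C         310
D          21
take 2 rows with largest amount:
       amount
grade        
C         310
B         178
add column amount_x4 = t['amount'] * 4:
       amount  amount_x4
grade                   
C         310       1240
B         178        712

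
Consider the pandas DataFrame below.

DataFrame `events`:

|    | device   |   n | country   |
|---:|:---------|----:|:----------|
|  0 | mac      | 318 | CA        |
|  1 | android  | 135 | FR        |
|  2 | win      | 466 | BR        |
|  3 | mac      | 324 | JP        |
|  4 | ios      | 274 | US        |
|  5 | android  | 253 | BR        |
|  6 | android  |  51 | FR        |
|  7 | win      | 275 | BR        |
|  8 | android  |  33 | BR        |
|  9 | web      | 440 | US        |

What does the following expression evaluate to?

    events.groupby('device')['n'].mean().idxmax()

web

group by device, mean of n:
device
android    118.0
ios        274.0
mac        321.0
web        440.0
win        370.5
Name: n, dtype: float64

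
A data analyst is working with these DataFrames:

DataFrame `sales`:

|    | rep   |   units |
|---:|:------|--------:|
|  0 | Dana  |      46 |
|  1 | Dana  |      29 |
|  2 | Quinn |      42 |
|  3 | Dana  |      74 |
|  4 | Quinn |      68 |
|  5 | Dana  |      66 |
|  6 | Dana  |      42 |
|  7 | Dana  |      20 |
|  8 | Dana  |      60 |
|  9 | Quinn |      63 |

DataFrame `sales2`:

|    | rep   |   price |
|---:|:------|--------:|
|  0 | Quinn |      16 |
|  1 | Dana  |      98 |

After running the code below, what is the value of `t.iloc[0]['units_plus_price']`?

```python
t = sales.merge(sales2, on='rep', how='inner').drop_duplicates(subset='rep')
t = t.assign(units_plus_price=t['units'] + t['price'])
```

144

merge on 'rep' (how='inner') → 10 rows:
     rep  units  price
0   Dana     46     98
1   Dana     29     98
2  Quinn     42     16
3   Dana     74     98
4  Quinn     68     16
5   Dana     66     98
6   Dana     42     98
7   Dana     20     98
8   Dana     60     98
9  Quinn     63     16
drop duplicate rep (keep=first):
     rep  units  price
0   Dana     46     98
2  Quinn     42     16
add column units_plus_price = t['units'] + t['price']:
     rep  units  price  units_plus_price
0   Dana     46     98               144
2  Quinn     42     16                58
Taking the value at position 0, column 'units_plus_price' gives 144.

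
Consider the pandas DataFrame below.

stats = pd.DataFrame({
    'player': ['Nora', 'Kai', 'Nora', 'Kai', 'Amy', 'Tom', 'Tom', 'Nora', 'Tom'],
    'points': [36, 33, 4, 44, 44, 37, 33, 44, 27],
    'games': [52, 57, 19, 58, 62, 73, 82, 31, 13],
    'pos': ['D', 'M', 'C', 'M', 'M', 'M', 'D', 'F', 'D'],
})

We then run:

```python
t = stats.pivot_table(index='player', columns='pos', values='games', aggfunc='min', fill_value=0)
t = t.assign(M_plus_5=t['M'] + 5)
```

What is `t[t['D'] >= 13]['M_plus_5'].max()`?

78

pivot: rows=player, cols=pos, min(games):
pos      C   D   F   M
player                
Amy      0   0   0  62
Kai      0   0   0  57
Nora    19  52  31   0
Tom      0  13   0  73
add column M_plus_5 = t['M'] + 5:
pos      C   D   F   M  M_plus_5
player                          
Amy      0   0   0  62        67
Kai      0   0   0  57        62
Nora    19  52  31   0         5
Tom      0  13   0  73        78
filter rows where D >= 13:
pos      C   D   F   M  M_plus_5
player                          
Nora    19  52  31   0         5
Tom      0  13   0  73        78
Reading off the max of column 'M_plus_5', we get 78.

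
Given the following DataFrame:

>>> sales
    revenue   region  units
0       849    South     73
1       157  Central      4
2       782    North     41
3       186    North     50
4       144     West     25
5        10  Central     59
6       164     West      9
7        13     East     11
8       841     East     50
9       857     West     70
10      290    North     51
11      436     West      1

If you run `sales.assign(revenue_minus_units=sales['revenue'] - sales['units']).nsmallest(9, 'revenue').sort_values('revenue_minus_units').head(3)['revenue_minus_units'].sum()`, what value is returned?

add column revenue_minus_units = sales['revenue'] - sales['units']:
    revenue   region  units  revenue_minus_units
0       849    South     73                  776
1       157  Central      4                  153
2       782    North     41                  741
3       186    North     50                  136
4       144     West     25                  119
5        10  Central     59                  -49
6       164     West      9                  155
7        13     East     11                    2
8       841     East     50                  791
9       857     West     70                  787
10      290    North     51                  239
11      436     West      1                  435
take 9 rows with smallest revenue:
    revenue   region  units  revenue_minus_units
5        10  Central     59                  -49
7        13     East     11                    2
4       144     West     25                  119
1       157  Central      4                  153
6       164     West      9                  155
3       186    North     50                  136
10      290    North     51                  239
11      436     West      1                  435
2       782    North     41                  741
sort by revenue_minus_units:
    revenue   region  units  revenue_minus_units
5        10  Central     59                  -49
7        13     East     11                    2
4       144     West     25                  119
3       186    North     50                  136
1       157  Central      4                  153
6       164     West      9                  155
10      290    North     51                  239
11      436     West      1                  435
2       782    North     41                  741
take first 3 rows:
   revenue   region  units  revenue_minus_units
5       10  Central     59                  -49
7       13     East     11                    2
4      144     West     25                  119
Then the sum of column 'revenue_minus_units': 72

72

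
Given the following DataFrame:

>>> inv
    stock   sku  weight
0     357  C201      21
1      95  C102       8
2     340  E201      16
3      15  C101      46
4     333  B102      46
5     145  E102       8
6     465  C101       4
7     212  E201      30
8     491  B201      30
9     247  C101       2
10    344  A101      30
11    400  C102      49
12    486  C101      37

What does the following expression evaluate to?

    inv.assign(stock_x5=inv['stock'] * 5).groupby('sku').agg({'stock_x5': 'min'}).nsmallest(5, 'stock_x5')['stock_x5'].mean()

800.0

add column stock_x5 = inv['stock'] * 5:
    stock   sku  weight  stock_x5
0     357  C201      21      1785
1      95  C102       8       475
2     340  E201      16      1700
3      15  C101      46        75
4     333  B102      46      1665
5     145  E102       8       725
6     465  C101       4      2325
7     212  E201      30      1060
8     491  B201      30      2455
9     247  C101       2      1235
10    344  A101      30      1720
11    400  C102      49      2000
12    486  C101      37      2430
group by sku, min of stock_x5:
      stock_x5
sku           
A101      1720
B102      1665
B201      2455
C101        75
C102       475
C201      1785
E102       725
E201      1060
take 5 rows with smallest stock_x5:
      stock_x5
sku           
C101        75
C102       475
E102       725
E201      1060
B102      1665
mean of column 'stock_x5' → 800.0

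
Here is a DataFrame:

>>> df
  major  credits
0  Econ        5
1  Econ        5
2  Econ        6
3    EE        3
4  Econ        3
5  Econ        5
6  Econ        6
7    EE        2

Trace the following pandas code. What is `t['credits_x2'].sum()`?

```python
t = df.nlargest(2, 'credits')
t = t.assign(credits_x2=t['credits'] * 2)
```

take 2 rows with largest credits:
  major  credits
2  Econ        6
6  Econ        6
add column credits_x2 = t['credits'] * 2:
  major  credits  credits_x2
2  Econ        6          12
6  Econ        6          12
Finally, sum of column 'credits_x2' = 24.

24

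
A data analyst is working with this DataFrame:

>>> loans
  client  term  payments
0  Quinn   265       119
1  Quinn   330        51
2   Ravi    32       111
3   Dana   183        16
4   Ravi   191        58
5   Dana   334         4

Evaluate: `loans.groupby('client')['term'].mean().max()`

group by client, mean of term:
client
Dana     258.5
Quinn    297.5
Ravi     111.5
Name: term, dtype: float64
So max() = 297.5.

297.5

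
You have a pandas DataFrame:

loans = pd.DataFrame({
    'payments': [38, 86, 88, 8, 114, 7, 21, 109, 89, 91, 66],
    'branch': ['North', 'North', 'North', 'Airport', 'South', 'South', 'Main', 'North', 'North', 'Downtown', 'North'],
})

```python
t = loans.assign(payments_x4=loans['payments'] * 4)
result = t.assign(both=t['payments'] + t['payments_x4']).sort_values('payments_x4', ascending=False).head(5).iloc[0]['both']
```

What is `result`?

570

add column payments_x4 = loans['payments'] * 4:
    payments    branch  payments_x4
0         38     North          152
1         86     North          344
2         88     North          352
3          8   Airport           32
4        114     South          456
5          7     South           28
6         21      Main           84
7        109     North          436
8         89     North          356
9         91  Downtown          364
10        66     North          264
add column both = t['payments'] + t['payments_x4']:
    payments    branch  payments_x4  both
0         38     North          152   190
1         86     North          344   430
2         88     North          352   440
3          8   Airport           32    40
4        114     South          456   570
5          7     South           28    35
6         21      Main           84   105
7        109     North          436   545
8         89     North          356   445
9         91  Downtown          364   455
10        66     North          264   330
sort by payments_x4 descending:
    payments    branch  payments_x4  both
4        114     South          456   570
7        109     North          436   545
9         91  Downtown          364   455
8         89     North          356   445
2         88     North          352   440
1         86     North          344   430
10        66     North          264   330
0         38     North          152   190
6         21      Main           84   105
3          8   Airport           32    40
5          7     South           28    35
take first 5 rows:
   payments    branch  payments_x4  both
4       114     South          456   570
7       109     North          436   545
9        91  Downtown          364   455
8        89     North          356   445
2        88     North          352   440
So iloc[0]['both'] = 570.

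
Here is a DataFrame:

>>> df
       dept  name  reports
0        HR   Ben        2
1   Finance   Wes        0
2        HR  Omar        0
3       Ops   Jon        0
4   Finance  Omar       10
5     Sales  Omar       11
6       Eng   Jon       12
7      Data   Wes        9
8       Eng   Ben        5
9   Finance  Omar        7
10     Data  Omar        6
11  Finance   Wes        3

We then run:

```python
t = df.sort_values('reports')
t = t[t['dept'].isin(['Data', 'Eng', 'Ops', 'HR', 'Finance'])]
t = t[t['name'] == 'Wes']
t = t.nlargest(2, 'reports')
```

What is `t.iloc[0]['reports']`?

9

sort by reports:
       dept  name  reports
1   Finance   Wes        0
2        HR  Omar        0
3       Ops   Jon        0
0        HR   Ben        2
11  Finance   Wes        3
8       Eng   Ben        5
10     Data  Omar        6
9   Finance  Omar        7
7      Data   Wes        9
4   Finance  Omar       10
5     Sales  Omar       11
6       Eng   Jon       12
filter rows where dept in ['Data', 'Eng', 'Ops', 'HR', 'Finance']:
       dept  name  reports
1   Finance   Wes        0
2        HR  Omar        0
3       Ops   Jon        0
0        HR   Ben        2
11  Finance   Wes        3
8       Eng   Ben        5
10     Data  Omar        6
9   Finance  Omar        7
7      Data   Wes        9
4   Finance  Omar       10
6       Eng   Jon       12
filter rows where name == 'Wes':
       dept name  reports
1   Finance  Wes        0
11  Finance  Wes        3
7      Data  Wes        9
take 2 rows with largest reports:
       dept name  reports
7      Data  Wes        9
11  Finance  Wes        3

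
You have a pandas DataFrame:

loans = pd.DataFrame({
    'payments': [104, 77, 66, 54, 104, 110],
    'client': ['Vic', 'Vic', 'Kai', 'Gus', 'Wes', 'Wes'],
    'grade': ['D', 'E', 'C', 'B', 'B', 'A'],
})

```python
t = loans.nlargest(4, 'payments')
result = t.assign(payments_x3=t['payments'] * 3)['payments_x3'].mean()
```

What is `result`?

296.25

take 4 rows with largest payments:
   payments client grade
5       110    Wes     A
0       104    Vic     D
4       104    Wes     B
1        77    Vic     E
add column payments_x3 = t['payments'] * 3:
   payments client grade  payments_x3
5       110    Wes     A          330
0       104    Vic     D          312
4       104    Wes     B          312
1        77    Vic     E          231
So mean() = 296.25.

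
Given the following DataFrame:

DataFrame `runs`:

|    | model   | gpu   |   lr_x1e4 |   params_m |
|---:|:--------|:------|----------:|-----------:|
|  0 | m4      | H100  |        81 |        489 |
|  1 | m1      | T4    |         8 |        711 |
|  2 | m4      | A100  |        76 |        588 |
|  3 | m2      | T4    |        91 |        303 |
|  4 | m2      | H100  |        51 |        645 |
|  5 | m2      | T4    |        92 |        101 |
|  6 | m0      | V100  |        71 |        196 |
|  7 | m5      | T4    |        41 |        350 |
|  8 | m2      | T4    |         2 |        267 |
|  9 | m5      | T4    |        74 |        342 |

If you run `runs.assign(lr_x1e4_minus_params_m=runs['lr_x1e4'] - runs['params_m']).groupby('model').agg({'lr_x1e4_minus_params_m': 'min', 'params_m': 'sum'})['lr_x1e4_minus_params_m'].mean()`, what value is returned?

add column lr_x1e4_minus_params_m = runs['lr_x1e4'] - runs['params_m']:
  model   gpu  lr_x1e4  params_m  lr_x1e4_minus_params_m
0    m4  H100       81       489                    -408
1    m1    T4        8       711                    -703
2    m4  A100       76       588                    -512
3    m2    T4       91       303                    -212
4    m2  H100       51       645                    -594
5    m2    T4       92       101                      -9
6    m0  V100       71       196                    -125
7    m5    T4       41       350                    -309
8    m2    T4        2       267                    -265
9    m5    T4       74       342                    -268
group by model: min(lr_x1e4_minus_params_m), sum(params_m):
       lr_x1e4_minus_params_m  params_m
model                                  
m0                       -125       196
m1                       -703       711
m2                       -594      1316
m4                       -512      1077
m5                       -309       692
Reading off the mean of column 'lr_x1e4_minus_params_m', we get -448.6.

-448.6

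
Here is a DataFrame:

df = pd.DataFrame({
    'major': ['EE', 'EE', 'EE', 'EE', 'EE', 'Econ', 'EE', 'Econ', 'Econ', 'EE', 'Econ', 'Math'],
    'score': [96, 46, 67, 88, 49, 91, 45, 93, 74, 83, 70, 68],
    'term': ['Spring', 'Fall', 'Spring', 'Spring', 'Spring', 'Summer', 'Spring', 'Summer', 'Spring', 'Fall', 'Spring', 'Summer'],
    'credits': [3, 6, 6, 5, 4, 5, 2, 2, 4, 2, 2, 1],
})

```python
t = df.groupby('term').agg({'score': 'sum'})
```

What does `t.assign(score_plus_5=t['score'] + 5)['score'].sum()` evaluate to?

group by term, sum of score:
        score
term         
Fall      129
Spring    489
Summer    252
add column score_plus_5 = t['score'] + 5:
        score  score_plus_5
term                       
Fall      129           134
Spring    489           494
Summer    252           257

870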